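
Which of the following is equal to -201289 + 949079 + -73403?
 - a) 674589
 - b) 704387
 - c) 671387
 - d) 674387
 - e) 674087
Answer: d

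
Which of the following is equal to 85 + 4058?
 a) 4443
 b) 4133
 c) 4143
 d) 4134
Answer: c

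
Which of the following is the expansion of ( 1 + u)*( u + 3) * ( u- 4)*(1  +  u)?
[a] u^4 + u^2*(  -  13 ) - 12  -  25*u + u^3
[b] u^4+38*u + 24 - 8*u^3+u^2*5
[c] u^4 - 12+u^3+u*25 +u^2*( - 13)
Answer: a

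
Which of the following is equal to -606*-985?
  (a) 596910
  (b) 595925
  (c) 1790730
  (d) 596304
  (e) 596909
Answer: a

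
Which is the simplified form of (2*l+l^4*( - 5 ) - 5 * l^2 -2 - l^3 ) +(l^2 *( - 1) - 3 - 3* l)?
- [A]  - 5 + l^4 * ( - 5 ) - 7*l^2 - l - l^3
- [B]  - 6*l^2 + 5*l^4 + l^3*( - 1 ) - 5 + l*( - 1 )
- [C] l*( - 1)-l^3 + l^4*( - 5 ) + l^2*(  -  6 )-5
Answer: C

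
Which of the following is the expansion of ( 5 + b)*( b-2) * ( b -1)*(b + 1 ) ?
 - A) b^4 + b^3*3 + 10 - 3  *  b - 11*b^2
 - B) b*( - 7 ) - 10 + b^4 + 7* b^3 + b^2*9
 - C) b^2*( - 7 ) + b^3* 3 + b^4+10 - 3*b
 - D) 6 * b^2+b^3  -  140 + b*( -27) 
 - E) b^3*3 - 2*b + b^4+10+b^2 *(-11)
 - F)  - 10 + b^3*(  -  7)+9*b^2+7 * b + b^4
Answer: A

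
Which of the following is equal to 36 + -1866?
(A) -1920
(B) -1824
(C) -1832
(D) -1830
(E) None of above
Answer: D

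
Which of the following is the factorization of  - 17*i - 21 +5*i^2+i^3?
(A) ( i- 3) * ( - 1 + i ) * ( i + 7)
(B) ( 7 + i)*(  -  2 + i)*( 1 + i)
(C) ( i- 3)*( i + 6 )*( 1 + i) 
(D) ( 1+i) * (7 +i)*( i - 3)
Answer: D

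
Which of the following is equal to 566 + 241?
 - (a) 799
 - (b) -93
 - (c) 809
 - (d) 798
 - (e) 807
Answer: e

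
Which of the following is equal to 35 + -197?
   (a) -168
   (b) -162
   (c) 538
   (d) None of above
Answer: b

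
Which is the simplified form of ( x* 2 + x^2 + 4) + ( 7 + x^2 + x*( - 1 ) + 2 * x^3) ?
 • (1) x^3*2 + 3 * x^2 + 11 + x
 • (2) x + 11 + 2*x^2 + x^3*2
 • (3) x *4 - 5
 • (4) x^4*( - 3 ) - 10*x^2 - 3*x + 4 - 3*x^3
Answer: 2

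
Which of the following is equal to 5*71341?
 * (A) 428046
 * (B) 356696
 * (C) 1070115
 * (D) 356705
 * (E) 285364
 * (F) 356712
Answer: D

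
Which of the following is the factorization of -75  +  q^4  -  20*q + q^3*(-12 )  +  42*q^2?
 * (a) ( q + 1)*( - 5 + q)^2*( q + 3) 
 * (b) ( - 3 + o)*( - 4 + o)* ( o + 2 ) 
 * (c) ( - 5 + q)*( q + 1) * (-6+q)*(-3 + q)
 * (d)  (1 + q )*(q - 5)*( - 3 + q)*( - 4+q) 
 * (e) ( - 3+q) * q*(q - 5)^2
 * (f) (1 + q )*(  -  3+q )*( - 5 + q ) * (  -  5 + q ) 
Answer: f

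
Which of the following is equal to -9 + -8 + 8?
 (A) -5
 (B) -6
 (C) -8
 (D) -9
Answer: D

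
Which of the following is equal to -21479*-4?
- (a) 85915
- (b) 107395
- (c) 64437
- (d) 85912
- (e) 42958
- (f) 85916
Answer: f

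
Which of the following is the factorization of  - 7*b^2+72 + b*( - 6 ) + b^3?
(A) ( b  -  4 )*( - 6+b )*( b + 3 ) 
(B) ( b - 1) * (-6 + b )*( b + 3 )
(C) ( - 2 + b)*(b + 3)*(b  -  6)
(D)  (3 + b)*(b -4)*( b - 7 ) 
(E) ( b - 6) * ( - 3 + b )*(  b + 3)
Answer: A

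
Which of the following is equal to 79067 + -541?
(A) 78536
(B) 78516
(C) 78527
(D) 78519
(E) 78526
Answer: E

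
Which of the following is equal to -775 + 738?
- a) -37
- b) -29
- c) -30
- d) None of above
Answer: a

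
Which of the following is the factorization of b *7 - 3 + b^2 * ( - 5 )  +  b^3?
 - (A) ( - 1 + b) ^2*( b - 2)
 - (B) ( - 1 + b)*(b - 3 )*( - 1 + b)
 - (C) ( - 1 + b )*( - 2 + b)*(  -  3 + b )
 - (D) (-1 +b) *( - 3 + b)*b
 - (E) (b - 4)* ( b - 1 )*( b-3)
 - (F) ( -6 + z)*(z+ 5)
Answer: B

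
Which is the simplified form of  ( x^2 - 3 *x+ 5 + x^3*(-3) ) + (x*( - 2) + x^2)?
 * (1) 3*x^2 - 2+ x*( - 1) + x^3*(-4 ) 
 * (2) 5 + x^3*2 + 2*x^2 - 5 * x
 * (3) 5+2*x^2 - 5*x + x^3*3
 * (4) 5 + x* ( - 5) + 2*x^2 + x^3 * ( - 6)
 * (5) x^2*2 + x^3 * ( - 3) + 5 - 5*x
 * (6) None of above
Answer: 5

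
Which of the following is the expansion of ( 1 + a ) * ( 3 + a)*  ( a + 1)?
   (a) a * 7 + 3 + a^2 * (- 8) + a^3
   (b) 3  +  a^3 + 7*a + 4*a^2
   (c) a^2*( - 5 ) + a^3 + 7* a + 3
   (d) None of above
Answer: d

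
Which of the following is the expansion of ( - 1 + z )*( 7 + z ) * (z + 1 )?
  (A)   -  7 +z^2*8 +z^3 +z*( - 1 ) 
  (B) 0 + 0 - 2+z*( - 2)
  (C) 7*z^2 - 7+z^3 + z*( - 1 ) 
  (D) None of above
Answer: C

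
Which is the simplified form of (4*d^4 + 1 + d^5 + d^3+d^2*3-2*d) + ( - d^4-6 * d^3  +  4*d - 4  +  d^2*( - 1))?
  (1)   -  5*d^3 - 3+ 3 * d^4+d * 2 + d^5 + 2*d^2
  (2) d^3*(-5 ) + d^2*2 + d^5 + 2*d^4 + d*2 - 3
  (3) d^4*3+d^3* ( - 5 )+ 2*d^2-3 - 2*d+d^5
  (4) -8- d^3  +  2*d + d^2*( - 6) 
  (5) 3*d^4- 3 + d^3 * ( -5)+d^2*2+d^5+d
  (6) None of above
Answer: 1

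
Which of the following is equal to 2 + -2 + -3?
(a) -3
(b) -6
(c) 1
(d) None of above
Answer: a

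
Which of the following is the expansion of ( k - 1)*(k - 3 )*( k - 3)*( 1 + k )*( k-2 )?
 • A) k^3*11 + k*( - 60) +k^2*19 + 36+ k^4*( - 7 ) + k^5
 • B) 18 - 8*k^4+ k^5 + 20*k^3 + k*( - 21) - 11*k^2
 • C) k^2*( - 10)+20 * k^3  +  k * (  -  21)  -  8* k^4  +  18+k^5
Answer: C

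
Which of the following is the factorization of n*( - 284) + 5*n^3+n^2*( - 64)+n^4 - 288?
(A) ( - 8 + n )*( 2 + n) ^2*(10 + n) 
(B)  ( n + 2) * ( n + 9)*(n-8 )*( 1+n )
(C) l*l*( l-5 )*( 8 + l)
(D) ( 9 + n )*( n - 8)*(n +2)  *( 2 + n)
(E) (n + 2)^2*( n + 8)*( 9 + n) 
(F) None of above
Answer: D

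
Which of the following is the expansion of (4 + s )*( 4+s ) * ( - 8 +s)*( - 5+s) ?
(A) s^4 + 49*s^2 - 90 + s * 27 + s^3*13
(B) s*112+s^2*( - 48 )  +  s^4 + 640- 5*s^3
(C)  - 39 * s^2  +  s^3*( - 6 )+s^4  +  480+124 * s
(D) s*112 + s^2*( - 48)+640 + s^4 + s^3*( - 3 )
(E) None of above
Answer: B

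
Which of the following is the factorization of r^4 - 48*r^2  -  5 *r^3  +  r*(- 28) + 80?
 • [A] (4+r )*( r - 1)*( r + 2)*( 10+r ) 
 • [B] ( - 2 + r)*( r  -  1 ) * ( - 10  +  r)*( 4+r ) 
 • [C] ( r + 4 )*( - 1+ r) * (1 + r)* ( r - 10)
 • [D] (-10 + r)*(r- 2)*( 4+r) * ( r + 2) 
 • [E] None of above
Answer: E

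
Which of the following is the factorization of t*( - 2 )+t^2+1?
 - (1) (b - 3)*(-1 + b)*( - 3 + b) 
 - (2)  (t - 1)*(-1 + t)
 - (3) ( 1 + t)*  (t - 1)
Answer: 2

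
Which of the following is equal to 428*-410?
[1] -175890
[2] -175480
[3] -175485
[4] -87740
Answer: 2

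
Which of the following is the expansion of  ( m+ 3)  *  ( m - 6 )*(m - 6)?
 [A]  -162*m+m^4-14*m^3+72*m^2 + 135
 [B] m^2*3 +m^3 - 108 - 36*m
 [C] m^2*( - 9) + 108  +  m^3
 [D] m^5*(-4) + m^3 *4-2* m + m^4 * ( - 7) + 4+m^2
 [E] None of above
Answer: C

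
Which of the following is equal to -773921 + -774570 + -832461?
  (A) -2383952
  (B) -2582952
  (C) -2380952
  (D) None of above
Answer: C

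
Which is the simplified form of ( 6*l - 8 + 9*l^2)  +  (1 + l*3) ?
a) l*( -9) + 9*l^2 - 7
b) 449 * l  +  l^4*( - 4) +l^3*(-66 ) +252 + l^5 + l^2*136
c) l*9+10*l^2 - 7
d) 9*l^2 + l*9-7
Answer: d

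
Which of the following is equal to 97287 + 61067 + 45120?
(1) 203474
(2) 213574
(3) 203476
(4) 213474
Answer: 1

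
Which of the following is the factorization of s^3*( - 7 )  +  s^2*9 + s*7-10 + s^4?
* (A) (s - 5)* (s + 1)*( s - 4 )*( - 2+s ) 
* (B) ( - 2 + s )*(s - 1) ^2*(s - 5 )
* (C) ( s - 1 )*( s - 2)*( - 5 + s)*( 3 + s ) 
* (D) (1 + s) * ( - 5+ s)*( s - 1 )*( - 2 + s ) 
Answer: D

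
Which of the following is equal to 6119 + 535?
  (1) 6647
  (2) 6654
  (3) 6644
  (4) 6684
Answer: 2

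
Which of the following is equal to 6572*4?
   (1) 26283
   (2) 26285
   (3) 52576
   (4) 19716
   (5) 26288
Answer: 5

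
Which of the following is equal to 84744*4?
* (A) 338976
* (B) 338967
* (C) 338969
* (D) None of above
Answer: A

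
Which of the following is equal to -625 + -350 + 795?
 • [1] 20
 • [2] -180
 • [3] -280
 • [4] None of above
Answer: 2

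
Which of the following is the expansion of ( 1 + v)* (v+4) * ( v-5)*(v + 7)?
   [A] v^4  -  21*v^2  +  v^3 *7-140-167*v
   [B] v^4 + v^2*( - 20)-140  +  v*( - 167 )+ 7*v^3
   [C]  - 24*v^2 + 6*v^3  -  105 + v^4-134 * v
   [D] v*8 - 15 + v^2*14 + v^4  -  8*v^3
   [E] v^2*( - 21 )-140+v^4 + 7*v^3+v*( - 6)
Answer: A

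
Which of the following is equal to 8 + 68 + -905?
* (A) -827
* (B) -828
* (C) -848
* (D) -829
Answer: D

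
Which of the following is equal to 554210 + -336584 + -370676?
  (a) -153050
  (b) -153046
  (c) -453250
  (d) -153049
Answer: a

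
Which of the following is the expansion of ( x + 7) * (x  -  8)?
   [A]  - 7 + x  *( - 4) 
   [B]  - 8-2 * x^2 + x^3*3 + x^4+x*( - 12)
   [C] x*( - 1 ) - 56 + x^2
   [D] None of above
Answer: C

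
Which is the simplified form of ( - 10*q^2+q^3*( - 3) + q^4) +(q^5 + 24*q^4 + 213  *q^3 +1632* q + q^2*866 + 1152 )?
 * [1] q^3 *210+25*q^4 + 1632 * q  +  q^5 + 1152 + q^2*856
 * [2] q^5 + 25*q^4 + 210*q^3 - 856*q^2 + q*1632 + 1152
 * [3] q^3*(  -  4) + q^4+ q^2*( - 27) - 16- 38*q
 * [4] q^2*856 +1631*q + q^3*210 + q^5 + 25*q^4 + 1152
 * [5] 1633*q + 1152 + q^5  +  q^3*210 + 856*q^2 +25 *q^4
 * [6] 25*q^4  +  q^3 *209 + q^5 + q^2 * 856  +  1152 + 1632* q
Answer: 1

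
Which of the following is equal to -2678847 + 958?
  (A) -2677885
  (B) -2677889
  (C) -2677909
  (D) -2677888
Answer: B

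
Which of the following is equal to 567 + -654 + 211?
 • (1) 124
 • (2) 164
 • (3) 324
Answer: 1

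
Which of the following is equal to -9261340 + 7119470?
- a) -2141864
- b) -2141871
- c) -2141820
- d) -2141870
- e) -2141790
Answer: d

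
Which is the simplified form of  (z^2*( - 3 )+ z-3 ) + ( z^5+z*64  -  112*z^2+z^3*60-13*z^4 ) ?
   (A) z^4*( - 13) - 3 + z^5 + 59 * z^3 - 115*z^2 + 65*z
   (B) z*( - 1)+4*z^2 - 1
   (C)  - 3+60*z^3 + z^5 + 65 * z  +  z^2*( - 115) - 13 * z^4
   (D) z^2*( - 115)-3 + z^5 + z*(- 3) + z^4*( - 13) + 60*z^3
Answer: C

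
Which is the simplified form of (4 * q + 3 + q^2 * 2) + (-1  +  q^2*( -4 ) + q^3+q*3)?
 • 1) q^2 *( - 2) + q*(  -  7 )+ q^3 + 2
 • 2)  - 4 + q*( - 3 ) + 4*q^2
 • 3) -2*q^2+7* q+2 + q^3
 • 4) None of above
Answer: 3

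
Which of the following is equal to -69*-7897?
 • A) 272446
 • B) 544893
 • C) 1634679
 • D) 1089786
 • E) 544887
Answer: B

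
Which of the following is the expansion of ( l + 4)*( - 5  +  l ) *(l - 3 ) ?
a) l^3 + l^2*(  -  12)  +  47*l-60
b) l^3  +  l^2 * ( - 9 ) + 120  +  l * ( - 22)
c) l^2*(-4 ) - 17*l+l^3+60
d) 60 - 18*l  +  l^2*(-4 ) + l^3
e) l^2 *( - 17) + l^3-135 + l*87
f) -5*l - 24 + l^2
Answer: c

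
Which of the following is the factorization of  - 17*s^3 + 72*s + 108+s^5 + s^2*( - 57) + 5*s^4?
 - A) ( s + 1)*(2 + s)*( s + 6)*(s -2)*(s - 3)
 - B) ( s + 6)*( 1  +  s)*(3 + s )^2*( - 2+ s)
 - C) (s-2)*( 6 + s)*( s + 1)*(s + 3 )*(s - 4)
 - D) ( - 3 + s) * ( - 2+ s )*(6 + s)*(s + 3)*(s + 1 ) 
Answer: D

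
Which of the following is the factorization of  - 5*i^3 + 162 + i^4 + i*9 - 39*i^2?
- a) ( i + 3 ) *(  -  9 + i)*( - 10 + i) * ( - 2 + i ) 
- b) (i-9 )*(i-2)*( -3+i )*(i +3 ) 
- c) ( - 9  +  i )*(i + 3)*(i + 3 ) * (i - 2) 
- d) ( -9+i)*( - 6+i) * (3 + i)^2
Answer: c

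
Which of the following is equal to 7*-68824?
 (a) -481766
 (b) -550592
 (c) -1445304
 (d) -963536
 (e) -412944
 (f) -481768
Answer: f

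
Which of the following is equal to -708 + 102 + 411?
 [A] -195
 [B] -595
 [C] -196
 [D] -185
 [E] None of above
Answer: A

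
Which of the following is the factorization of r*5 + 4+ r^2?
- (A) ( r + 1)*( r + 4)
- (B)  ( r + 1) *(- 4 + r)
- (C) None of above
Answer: A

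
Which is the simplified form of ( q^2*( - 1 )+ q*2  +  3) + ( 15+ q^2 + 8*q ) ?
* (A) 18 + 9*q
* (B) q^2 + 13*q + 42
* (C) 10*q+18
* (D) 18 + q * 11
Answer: C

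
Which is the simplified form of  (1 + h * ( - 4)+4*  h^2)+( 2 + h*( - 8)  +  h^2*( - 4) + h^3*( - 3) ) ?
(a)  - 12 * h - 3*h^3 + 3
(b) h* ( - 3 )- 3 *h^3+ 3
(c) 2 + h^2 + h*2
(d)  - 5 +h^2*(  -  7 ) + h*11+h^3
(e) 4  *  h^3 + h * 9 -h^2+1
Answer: a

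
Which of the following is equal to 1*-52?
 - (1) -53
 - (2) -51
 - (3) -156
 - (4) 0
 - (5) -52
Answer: 5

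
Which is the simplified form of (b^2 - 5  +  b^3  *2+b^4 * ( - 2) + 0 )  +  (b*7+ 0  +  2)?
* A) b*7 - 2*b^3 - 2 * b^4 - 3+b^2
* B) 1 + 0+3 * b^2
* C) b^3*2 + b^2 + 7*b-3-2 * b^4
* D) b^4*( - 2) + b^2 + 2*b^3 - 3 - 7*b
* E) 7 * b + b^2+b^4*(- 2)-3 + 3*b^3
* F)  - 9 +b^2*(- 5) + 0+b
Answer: C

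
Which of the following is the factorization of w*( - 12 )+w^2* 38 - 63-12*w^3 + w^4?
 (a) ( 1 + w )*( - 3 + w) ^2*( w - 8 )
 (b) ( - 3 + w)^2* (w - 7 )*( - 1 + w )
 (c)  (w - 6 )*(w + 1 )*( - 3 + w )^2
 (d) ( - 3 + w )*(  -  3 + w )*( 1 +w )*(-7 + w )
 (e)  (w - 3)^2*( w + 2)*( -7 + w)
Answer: d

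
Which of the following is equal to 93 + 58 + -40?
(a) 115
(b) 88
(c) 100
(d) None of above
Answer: d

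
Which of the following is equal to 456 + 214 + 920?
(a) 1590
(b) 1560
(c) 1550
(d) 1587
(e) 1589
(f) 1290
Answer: a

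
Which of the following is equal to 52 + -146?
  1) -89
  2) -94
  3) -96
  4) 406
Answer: 2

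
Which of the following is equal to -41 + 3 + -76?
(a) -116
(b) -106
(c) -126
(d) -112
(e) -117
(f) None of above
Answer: f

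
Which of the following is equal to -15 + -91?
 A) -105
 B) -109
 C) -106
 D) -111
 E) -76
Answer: C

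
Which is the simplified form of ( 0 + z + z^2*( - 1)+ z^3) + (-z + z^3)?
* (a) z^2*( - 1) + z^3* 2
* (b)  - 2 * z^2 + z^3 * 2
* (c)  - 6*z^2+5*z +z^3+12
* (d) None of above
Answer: a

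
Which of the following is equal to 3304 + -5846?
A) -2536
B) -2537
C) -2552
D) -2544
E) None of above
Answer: E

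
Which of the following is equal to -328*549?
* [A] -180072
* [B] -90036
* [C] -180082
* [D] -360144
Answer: A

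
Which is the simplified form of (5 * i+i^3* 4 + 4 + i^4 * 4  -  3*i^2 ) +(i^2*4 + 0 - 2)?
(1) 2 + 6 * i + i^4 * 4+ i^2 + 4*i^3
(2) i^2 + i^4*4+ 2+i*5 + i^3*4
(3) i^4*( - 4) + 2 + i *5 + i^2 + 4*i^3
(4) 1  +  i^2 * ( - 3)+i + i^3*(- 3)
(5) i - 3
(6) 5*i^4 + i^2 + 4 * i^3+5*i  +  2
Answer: 2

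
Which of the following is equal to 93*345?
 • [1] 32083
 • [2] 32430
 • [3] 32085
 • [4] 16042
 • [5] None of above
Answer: 3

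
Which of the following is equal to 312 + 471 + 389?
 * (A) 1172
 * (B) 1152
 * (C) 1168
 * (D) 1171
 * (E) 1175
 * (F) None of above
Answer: A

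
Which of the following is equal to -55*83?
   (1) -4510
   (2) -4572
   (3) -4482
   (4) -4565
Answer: 4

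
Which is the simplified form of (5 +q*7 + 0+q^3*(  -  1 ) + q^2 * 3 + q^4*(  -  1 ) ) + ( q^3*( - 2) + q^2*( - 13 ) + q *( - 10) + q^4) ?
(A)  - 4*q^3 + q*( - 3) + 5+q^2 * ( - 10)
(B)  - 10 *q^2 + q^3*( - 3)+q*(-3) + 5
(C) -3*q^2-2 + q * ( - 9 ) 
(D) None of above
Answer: B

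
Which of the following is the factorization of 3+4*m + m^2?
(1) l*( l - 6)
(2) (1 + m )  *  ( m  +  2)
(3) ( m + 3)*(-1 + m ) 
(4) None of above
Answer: 4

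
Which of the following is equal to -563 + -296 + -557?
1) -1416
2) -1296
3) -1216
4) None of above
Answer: 1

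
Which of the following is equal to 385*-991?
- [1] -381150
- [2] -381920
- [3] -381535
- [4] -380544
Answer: 3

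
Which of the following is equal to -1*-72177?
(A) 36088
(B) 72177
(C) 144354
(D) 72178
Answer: B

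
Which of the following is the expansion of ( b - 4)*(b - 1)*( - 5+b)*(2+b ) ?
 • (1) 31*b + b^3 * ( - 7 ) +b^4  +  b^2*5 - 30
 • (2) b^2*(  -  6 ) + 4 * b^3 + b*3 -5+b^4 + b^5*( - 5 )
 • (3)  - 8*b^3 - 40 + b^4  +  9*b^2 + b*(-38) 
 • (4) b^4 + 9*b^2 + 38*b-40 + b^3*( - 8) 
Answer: 4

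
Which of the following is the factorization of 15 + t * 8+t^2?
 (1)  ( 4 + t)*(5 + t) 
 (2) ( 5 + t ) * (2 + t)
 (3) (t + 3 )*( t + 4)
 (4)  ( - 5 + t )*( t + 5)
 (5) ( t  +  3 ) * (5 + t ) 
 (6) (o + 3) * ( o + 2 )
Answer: 5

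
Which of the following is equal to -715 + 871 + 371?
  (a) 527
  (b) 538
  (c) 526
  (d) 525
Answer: a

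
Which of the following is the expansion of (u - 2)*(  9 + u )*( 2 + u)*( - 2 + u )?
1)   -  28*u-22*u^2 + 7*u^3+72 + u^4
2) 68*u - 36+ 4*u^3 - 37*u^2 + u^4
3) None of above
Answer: 1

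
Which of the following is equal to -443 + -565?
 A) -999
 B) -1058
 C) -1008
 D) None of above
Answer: C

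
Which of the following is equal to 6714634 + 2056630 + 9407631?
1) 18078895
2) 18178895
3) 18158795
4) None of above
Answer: 2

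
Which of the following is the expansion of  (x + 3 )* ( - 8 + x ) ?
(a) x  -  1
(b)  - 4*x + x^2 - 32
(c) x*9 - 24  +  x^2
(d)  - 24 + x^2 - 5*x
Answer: d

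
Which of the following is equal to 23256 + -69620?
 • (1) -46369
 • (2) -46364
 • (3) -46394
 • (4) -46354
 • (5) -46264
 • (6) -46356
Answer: 2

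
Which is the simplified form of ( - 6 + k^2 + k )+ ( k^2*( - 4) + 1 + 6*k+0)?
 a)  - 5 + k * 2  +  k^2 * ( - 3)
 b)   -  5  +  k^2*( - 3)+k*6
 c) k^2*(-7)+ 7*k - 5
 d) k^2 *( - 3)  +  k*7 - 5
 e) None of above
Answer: d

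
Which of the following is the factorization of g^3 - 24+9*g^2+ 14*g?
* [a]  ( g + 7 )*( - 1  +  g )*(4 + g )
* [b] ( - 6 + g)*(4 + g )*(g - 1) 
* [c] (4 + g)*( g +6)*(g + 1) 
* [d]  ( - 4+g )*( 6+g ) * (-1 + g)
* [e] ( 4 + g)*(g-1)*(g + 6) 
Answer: e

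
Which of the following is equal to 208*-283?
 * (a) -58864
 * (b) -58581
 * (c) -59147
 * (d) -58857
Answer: a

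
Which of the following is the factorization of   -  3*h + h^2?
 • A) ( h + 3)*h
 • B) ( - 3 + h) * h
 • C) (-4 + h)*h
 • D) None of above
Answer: B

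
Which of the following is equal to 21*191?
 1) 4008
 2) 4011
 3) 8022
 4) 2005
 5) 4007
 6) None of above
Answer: 2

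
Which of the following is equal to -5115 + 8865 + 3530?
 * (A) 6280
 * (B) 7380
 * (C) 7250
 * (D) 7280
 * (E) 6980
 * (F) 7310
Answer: D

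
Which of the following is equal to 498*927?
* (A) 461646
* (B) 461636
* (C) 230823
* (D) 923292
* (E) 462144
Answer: A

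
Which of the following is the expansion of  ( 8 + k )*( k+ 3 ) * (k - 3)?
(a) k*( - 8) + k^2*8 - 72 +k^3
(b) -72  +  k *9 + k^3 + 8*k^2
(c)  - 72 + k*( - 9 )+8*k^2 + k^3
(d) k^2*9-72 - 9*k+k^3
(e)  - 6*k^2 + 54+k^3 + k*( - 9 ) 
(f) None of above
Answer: c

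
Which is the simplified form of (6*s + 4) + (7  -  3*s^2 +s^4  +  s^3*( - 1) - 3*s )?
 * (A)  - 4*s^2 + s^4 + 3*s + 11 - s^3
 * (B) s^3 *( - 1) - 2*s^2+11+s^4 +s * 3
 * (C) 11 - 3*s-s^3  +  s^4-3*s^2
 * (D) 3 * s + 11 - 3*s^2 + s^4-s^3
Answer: D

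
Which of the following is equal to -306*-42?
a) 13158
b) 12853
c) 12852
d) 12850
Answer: c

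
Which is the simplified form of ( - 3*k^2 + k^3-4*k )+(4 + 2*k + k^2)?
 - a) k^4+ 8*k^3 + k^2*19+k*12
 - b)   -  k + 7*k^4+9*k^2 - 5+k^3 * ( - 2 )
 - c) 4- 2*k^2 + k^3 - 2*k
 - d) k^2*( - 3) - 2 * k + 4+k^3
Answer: c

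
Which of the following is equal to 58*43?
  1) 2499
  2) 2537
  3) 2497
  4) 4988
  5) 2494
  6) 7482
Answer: 5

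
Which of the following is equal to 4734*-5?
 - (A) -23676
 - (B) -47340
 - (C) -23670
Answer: C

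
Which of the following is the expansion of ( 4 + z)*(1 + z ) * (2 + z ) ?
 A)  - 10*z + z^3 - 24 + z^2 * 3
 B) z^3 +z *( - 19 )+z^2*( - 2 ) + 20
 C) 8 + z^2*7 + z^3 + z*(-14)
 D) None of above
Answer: D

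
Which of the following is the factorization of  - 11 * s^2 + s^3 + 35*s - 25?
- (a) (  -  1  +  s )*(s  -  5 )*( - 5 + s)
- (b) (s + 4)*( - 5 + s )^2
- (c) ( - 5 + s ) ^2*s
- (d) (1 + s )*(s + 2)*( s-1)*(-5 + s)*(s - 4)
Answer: a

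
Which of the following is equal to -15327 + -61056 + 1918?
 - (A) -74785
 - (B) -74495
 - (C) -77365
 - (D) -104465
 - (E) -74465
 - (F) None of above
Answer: E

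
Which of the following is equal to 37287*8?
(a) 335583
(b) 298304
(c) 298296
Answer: c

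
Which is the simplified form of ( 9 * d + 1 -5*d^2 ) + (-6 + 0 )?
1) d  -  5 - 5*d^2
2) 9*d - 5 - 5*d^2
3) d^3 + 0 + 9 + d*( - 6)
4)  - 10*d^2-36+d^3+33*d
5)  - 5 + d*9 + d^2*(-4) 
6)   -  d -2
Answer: 2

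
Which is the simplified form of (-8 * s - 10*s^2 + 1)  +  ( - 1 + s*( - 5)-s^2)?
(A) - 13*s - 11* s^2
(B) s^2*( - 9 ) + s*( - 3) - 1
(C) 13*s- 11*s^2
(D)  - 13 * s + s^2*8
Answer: A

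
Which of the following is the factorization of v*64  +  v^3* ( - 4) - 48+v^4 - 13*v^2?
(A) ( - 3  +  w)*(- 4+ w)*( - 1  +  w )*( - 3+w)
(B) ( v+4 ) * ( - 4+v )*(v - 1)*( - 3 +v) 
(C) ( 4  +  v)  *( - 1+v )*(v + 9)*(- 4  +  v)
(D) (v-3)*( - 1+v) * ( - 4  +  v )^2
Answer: B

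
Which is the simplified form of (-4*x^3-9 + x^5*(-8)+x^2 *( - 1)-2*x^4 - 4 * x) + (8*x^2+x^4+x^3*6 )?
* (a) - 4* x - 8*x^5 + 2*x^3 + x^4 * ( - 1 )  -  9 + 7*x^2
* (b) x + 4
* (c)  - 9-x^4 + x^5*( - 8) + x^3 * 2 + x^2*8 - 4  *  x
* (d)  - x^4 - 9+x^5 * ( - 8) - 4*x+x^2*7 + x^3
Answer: a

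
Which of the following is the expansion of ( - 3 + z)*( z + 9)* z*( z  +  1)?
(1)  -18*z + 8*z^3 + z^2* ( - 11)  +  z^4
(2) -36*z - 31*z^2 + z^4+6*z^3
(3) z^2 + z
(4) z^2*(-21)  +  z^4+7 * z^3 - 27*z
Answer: 4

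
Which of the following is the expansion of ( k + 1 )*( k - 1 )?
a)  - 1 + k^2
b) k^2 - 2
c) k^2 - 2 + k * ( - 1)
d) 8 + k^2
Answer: a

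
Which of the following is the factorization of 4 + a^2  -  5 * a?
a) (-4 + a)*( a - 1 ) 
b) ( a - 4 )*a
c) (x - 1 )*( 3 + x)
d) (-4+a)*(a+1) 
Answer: a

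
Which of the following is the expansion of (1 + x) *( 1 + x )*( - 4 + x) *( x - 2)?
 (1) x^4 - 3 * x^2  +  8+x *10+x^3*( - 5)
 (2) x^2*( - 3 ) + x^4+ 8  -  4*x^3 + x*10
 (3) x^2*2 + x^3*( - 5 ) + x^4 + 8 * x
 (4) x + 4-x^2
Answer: 2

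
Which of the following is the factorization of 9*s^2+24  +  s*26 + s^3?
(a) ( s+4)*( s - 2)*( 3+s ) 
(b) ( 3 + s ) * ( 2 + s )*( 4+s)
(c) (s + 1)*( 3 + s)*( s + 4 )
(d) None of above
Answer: b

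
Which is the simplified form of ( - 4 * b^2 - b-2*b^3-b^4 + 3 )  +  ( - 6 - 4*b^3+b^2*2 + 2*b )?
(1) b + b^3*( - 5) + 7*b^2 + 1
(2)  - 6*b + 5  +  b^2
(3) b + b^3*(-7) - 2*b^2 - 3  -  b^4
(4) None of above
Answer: 4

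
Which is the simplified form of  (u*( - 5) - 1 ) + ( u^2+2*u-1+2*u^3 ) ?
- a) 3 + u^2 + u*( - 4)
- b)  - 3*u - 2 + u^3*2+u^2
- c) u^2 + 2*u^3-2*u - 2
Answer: b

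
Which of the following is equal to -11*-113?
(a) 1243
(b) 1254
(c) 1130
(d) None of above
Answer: a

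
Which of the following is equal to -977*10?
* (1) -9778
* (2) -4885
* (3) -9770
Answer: 3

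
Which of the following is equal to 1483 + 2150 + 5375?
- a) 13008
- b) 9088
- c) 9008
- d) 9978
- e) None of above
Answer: c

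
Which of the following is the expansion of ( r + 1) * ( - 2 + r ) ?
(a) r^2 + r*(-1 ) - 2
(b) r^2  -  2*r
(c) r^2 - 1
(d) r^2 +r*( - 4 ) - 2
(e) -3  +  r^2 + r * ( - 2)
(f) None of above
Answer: a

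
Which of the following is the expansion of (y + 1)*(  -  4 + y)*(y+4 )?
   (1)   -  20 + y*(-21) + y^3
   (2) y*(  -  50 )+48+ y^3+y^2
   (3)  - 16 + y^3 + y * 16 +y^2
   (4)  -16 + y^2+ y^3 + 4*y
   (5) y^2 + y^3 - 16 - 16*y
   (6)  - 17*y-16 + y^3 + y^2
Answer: 5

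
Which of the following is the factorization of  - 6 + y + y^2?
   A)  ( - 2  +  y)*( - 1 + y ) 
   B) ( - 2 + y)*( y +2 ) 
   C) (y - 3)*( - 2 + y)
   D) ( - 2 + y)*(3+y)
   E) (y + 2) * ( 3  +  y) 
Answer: D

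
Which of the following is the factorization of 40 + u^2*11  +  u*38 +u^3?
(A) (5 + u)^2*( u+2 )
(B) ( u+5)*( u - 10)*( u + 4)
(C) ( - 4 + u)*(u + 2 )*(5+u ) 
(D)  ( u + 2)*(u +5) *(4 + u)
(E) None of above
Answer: D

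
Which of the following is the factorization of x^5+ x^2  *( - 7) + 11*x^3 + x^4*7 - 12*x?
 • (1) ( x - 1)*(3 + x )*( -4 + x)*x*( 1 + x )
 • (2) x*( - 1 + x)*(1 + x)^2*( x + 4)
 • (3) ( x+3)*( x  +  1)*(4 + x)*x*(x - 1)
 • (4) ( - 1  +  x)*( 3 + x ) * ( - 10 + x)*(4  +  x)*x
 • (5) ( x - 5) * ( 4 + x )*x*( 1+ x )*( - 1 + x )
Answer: 3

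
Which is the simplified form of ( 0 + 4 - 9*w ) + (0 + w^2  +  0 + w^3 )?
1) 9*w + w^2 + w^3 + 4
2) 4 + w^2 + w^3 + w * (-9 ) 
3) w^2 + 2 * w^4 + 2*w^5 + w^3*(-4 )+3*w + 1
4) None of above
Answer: 2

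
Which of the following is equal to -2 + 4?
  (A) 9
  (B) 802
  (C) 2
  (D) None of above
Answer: C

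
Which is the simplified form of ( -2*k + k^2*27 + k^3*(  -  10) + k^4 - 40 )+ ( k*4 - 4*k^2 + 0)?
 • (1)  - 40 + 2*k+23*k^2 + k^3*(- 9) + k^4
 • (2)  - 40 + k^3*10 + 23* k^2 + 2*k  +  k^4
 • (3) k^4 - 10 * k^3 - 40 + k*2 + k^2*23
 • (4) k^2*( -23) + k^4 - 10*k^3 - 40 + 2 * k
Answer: 3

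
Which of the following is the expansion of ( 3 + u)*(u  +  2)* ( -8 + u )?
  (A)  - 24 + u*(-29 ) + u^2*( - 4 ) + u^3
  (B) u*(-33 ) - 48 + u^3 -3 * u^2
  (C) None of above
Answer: C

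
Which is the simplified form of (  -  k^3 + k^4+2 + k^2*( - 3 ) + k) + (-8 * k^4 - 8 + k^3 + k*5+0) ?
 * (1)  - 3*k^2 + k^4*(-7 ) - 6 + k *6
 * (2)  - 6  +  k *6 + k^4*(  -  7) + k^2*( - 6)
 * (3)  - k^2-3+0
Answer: 1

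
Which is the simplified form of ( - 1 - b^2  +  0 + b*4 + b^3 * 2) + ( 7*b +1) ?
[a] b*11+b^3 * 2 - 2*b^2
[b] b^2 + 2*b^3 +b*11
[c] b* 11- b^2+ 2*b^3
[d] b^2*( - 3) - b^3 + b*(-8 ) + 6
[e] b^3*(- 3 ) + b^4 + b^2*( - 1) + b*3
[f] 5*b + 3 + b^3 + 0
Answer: c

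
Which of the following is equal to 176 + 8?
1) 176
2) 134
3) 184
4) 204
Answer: 3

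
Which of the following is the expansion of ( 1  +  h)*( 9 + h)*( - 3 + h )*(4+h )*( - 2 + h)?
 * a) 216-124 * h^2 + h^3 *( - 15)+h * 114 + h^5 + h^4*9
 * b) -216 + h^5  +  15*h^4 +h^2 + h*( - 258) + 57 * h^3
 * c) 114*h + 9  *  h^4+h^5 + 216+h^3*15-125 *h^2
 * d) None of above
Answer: d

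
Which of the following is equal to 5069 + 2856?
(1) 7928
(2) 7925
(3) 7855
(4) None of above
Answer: 2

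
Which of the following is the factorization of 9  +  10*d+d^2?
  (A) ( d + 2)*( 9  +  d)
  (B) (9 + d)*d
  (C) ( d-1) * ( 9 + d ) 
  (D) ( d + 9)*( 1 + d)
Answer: D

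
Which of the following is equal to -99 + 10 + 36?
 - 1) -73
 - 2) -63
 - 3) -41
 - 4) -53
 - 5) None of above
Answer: 4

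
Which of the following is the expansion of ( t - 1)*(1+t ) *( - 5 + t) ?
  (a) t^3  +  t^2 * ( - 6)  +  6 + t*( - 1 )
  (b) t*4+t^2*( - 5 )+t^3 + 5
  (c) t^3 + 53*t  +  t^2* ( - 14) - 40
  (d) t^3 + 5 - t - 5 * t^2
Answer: d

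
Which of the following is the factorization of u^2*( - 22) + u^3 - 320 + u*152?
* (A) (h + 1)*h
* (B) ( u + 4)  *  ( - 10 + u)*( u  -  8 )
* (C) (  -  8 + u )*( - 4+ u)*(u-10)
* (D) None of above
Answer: C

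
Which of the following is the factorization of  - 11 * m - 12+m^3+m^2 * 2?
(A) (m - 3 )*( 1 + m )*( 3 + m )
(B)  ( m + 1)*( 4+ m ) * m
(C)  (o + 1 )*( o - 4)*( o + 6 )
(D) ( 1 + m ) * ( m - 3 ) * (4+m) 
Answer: D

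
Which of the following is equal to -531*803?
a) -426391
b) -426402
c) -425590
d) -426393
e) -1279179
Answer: d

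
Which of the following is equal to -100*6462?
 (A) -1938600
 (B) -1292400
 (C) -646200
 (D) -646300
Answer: C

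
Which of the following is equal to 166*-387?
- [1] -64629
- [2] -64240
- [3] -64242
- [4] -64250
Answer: 3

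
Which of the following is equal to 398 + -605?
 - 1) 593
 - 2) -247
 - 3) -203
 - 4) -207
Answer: 4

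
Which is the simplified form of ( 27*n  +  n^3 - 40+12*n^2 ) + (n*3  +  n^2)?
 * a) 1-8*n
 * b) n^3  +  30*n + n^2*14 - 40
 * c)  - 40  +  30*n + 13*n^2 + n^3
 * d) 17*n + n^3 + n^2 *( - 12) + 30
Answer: c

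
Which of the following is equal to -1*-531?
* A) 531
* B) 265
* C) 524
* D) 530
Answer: A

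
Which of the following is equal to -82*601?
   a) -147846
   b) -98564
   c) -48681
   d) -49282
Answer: d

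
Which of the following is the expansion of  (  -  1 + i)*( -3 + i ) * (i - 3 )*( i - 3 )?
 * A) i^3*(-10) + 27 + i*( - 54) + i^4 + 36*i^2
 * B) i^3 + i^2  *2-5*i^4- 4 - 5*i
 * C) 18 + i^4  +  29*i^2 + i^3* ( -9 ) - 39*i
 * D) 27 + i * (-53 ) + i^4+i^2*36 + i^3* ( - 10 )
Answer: A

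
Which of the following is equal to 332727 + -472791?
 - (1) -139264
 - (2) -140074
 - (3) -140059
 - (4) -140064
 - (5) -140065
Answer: 4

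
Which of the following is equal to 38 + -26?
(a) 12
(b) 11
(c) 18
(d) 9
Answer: a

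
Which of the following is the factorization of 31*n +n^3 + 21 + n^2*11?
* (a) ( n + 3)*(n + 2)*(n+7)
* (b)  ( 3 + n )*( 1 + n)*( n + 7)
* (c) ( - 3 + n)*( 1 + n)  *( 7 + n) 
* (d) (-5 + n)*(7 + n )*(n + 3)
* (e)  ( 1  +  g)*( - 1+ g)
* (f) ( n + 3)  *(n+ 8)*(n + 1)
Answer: b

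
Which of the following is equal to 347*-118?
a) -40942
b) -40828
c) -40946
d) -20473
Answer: c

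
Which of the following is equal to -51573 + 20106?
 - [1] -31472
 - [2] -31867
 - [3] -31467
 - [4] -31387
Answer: 3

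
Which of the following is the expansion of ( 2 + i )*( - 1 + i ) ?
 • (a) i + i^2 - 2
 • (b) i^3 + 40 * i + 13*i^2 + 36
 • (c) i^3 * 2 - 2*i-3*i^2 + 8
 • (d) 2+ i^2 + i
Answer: a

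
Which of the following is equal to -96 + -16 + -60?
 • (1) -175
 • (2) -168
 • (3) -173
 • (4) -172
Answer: 4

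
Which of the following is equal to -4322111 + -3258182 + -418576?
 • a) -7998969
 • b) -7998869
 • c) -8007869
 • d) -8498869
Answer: b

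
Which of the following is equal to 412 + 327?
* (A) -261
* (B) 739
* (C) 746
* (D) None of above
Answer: B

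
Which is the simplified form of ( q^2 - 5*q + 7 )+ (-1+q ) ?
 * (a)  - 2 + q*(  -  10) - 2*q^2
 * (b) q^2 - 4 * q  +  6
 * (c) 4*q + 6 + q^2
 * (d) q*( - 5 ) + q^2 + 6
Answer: b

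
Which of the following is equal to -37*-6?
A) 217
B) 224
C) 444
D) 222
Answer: D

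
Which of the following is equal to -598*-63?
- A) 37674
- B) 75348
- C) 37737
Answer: A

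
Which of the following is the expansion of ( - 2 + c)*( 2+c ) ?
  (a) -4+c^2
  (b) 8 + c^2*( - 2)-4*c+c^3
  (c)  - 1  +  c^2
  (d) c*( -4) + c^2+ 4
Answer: a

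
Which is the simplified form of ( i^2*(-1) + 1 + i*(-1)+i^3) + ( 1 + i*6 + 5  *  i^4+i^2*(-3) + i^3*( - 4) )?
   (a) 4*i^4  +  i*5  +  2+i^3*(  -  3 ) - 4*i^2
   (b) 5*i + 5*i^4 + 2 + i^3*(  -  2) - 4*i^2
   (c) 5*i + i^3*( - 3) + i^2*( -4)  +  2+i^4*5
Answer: c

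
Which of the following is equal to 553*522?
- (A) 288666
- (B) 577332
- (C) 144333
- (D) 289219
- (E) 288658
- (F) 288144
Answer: A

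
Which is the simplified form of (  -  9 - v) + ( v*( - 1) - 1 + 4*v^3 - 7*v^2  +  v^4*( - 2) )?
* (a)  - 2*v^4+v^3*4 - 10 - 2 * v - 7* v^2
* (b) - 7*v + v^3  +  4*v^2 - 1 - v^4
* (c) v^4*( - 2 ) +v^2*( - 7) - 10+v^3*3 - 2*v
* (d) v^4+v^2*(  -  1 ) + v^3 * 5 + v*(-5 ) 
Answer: a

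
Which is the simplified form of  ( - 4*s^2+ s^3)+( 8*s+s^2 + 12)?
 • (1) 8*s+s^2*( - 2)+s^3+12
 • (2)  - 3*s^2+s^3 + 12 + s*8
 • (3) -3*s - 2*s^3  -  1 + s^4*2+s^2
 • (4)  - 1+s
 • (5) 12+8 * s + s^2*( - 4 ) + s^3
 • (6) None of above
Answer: 2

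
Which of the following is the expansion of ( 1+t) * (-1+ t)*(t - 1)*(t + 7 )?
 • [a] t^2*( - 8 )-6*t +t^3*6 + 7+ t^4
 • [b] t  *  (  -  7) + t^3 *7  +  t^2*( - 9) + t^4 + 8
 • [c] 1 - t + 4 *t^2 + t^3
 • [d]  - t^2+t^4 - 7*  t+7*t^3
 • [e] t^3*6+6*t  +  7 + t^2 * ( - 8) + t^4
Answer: a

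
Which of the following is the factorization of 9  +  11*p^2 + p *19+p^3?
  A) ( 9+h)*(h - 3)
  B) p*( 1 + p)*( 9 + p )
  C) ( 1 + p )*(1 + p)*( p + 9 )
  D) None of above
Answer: C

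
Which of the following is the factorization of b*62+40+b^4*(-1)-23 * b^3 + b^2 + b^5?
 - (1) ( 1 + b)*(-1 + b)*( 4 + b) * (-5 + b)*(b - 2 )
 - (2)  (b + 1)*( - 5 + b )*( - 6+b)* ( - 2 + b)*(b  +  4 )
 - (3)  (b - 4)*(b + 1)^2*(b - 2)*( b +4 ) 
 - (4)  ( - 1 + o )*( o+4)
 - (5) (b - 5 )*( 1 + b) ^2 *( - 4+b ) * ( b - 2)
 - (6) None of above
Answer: 6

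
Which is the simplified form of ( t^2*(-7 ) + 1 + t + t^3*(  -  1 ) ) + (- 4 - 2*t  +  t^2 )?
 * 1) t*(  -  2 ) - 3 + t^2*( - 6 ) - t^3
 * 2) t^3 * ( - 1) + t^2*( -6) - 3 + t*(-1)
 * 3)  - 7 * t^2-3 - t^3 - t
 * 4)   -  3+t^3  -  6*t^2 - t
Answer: 2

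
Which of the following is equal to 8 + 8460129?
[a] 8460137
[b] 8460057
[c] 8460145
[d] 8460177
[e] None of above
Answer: a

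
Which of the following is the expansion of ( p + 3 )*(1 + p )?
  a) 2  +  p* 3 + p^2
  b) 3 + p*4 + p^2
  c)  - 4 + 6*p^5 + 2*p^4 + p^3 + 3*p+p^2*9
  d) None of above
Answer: b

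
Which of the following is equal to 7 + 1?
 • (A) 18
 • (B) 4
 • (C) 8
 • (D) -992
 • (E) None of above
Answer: C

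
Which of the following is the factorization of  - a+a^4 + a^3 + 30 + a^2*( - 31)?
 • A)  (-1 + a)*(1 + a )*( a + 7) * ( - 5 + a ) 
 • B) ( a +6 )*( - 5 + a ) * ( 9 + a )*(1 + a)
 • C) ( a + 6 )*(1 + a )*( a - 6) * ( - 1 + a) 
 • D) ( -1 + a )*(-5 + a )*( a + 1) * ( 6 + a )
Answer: D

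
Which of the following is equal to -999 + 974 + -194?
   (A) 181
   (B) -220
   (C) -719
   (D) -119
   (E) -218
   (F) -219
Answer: F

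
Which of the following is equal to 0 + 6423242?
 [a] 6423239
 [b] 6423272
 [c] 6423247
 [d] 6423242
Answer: d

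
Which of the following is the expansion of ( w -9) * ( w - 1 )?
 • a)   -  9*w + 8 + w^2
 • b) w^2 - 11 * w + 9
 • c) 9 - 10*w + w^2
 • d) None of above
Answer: c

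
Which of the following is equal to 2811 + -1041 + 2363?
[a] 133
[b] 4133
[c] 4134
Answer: b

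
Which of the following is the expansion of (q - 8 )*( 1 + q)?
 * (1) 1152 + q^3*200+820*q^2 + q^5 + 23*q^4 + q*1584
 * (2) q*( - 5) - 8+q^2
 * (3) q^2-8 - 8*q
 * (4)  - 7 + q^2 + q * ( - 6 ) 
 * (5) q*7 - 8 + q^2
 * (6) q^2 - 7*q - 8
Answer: 6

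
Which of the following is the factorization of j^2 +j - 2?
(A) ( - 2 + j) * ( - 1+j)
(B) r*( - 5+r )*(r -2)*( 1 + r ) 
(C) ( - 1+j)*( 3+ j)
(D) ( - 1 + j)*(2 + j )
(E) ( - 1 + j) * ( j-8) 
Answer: D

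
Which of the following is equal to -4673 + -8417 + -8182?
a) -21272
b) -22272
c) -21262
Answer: a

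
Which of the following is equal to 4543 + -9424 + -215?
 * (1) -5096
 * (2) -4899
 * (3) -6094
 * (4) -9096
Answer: 1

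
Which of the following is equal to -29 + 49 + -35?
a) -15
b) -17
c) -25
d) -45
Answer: a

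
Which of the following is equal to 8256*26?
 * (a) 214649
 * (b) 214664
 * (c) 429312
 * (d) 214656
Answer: d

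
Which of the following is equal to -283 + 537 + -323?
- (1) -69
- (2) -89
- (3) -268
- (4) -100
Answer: 1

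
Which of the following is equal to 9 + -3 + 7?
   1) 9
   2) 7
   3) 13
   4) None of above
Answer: 3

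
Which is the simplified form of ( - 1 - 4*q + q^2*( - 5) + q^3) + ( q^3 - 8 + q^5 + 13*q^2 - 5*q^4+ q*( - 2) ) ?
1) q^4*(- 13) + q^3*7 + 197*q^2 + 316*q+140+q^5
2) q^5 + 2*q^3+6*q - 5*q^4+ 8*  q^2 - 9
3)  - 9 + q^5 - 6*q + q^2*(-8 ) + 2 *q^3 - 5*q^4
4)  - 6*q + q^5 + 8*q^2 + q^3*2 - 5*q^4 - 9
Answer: 4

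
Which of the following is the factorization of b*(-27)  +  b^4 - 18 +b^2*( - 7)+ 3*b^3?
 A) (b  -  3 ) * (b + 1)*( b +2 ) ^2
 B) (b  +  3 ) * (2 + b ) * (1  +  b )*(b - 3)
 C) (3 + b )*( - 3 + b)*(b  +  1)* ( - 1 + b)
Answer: B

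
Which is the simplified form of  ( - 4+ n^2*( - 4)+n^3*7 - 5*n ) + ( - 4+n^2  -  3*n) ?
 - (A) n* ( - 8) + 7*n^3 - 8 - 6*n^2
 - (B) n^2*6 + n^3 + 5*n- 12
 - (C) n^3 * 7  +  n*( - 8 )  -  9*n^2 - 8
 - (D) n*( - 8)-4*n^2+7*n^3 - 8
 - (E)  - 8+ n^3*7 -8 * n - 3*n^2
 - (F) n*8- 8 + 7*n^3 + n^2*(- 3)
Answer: E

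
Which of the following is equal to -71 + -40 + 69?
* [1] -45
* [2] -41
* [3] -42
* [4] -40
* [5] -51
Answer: 3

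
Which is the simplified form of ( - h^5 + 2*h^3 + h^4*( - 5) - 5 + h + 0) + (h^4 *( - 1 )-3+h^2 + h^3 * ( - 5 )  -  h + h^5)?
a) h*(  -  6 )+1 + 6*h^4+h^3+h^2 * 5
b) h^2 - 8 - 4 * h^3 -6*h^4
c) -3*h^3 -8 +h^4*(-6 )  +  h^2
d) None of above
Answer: c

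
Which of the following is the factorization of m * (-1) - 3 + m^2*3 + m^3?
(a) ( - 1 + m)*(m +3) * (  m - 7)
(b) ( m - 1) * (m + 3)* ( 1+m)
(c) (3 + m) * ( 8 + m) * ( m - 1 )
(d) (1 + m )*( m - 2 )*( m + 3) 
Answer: b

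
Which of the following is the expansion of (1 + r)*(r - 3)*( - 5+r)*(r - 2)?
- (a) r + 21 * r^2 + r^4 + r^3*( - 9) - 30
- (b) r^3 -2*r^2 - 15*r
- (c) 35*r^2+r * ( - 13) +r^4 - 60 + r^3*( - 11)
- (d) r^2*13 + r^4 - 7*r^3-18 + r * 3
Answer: a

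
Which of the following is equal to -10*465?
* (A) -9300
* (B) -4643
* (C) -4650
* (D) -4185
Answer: C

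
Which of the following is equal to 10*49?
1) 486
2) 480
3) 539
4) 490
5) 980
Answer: 4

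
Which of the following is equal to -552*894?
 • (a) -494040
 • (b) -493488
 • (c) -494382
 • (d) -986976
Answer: b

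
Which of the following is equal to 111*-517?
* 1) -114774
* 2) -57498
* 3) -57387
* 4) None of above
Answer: 3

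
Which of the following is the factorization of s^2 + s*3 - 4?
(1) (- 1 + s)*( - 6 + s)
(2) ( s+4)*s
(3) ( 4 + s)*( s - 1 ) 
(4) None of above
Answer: 3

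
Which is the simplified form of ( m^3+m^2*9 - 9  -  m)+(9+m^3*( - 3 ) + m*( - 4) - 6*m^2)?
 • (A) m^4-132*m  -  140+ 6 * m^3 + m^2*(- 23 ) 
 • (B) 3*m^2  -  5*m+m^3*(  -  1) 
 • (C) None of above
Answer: C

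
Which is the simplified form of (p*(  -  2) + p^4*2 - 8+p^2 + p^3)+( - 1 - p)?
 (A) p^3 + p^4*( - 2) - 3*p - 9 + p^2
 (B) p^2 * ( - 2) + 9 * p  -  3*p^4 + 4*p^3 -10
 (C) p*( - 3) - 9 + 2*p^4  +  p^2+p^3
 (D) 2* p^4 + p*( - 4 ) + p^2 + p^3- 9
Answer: C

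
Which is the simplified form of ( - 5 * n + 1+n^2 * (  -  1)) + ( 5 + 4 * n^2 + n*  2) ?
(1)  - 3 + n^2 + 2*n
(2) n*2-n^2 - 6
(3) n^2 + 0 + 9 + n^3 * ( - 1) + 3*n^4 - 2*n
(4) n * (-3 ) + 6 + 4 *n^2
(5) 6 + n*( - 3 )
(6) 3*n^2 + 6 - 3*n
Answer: 6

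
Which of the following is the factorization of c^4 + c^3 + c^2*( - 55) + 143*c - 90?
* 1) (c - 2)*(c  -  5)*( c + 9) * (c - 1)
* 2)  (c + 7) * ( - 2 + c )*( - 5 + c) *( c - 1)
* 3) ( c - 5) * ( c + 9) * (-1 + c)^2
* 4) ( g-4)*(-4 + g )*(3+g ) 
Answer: 1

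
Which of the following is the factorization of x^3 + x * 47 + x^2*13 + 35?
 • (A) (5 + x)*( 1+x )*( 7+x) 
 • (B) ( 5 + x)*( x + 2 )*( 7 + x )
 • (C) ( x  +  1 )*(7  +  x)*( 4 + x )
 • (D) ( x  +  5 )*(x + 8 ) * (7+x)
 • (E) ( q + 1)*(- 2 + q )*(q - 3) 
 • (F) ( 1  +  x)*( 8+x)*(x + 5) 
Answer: A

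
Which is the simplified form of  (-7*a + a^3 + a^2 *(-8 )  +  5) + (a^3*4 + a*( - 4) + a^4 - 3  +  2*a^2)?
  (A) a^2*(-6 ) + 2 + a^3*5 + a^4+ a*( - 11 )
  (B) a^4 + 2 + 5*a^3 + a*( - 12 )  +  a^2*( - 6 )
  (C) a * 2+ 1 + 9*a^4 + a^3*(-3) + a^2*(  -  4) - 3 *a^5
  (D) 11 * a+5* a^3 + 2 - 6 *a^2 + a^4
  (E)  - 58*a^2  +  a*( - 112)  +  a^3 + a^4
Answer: A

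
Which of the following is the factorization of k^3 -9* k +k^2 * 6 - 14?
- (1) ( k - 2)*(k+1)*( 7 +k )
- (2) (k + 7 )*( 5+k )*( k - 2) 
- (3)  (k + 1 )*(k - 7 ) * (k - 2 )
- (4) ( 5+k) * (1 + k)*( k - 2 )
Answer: 1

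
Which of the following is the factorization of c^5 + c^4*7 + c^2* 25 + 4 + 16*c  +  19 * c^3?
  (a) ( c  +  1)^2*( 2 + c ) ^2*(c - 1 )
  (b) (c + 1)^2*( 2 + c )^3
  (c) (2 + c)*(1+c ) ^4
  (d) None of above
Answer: d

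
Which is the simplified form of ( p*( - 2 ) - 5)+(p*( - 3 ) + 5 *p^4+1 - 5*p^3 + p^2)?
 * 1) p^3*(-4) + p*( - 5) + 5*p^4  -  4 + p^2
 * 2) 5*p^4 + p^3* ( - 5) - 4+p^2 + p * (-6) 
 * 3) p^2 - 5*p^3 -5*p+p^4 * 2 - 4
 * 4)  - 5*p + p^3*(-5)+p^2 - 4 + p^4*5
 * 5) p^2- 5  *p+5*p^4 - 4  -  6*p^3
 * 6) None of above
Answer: 4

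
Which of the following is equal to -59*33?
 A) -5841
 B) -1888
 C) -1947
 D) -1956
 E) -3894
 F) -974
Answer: C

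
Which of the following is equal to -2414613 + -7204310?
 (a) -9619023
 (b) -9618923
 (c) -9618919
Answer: b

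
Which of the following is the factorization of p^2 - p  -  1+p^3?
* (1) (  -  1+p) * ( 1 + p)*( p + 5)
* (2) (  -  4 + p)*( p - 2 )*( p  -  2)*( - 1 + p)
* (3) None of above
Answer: 3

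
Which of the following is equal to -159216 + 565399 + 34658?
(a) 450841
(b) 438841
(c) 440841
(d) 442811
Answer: c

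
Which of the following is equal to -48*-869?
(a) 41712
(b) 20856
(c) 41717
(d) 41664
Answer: a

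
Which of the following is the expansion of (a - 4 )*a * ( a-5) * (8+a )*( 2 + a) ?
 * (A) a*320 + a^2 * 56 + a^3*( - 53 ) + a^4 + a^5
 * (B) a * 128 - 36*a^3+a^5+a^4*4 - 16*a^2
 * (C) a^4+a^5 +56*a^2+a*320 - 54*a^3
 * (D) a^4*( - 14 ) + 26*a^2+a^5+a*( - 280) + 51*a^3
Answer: C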